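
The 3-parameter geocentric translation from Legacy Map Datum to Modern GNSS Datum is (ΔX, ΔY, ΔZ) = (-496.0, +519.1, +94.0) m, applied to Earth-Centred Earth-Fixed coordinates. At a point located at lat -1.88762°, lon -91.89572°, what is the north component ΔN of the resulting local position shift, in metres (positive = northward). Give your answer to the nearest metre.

ΔN = 77 m

At φ = -1.88762°, λ = -91.89572°: sin φ = -0.032939, cos φ = 0.999457, sin λ = -0.999453, cos λ = -0.033081.
ΔN = −sin φ cos λ·ΔX − sin φ sin λ·ΔY + cos φ·ΔZ = −(-0.032939)(-0.033081)(-496.0) − (-0.032939)(-0.999453)(519.1) + (0.999457)(94.0) = 77.40 m.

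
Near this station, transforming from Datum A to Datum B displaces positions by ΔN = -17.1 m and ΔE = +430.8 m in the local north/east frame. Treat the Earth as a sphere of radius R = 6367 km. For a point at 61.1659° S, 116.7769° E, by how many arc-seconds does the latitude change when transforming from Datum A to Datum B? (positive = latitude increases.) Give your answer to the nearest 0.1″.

On a sphere of radius R, 1 rad of latitude = R, so Δφ = ΔN / R = -17.1 / 6367000 = -2.6857e-06 rad = -0.554″.

Δφ = -0.6″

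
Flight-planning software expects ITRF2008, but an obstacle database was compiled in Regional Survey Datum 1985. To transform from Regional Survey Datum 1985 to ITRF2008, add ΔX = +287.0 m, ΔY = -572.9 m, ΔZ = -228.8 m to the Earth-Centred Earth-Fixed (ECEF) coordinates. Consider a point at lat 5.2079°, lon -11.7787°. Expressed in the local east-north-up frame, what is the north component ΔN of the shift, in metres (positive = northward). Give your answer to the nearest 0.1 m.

The local north axis is (−sin φ cos λ, −sin φ sin λ, cos φ), giving ΔN = -25.502 − 10.615 − 227.855 = -263.97 m.

ΔN = -264.0 m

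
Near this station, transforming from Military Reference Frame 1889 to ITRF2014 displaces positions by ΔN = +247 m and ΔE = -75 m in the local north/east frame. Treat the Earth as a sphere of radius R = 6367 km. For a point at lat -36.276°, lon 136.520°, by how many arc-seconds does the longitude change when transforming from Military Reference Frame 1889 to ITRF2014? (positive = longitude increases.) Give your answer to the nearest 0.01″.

Δλ = -3.01″

At latitude -36.276°, cos φ = 0.806176.
One radian of longitude at latitude φ spans R cos φ, so Δλ = ΔE / (R cos φ) = -75.0 / (6367000 × 0.806176) = -1.4612e-05 rad = -3.014″.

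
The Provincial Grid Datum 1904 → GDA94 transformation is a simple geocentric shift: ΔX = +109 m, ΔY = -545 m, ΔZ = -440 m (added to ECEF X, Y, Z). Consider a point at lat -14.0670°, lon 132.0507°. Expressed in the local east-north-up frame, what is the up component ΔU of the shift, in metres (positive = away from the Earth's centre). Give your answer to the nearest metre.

The local up (radial) axis is (cos φ cos λ, cos φ sin λ, sin φ), giving ΔU = -70.818 − 392.555 + 106.945 = -356.43 m.

ΔU = -356 m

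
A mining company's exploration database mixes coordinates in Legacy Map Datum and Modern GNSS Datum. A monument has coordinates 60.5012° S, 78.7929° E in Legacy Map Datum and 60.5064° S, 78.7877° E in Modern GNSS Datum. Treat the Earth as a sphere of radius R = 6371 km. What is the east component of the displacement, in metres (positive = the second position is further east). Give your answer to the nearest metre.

Δφ = -60.5064° − -60.5012° = -0.0052°; Δλ = 78.7877° − 78.7929° = -0.0052°.
1° along a meridian = πR/180 = 111195 m.
ΔN = Δφ × 111195 = -578.2 m; ΔE = Δλ × 111195 × cos(-60.5012°) = -0.0052 × 111195 × 0.492405 = -284.7 m.

ΔE = -285 m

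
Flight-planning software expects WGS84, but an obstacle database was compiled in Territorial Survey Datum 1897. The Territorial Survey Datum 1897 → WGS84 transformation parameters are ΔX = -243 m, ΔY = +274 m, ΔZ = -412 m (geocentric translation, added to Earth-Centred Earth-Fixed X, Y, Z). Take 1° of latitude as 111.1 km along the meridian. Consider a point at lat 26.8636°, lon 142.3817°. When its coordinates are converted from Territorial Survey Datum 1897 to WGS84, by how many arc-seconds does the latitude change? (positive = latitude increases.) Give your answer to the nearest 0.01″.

Δφ = -17.18″

sin φ = 0.451868, cos φ = 0.892085, sin λ = 0.610398, cos λ = -0.792095.
North component: ΔN = −sin φ cos λ·ΔX − sin φ sin λ·ΔY + cos φ·ΔZ = −(0.451868)(-0.792095)(-243) − (0.451868)(0.610398)(274) + (0.892085)(-412) = -530.09 m.
1° of latitude spans 111100 m, so Δφ = -530.09 / 111100 × 3600 = -17.177″.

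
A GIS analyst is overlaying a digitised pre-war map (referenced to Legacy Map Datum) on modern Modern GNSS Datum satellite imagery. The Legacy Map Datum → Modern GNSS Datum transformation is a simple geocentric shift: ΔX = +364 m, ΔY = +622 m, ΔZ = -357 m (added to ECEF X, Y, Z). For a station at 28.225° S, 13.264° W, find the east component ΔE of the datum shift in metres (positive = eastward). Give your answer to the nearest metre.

The local east axis at (φ, λ) is (−sin λ, cos λ, 0), so ΔE = −sin(-13.264°)·364 + cos(-13.264°)·622 = 688.92 m.

ΔE = 689 m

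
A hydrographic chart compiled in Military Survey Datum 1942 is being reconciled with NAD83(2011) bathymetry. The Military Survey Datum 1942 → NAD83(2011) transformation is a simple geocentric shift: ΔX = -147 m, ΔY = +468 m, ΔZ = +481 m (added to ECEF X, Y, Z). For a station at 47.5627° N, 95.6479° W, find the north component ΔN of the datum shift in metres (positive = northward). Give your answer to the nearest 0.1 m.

At φ = 47.5627°, λ = -95.6479°: sin φ = 0.738016, cos φ = 0.674783, sin λ = -0.995145, cos λ = -0.098415.
ΔN = −sin φ cos λ·ΔX − sin φ sin λ·ΔY + cos φ·ΔZ = −(0.738016)(-0.098415)(-147) − (0.738016)(-0.995145)(468) + (0.674783)(481) = 657.61 m.

ΔN = 657.6 m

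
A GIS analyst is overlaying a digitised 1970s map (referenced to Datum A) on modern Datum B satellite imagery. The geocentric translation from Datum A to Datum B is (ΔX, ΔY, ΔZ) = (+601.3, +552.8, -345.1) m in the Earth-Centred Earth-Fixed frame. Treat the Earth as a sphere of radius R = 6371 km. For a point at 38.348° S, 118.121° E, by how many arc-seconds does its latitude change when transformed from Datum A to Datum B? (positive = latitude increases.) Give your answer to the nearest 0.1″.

sin φ = -0.620436, cos φ = 0.784257, sin λ = 0.881954, cos λ = -0.471335.
North component: ΔN = −sin φ cos λ·ΔX − sin φ sin λ·ΔY + cos φ·ΔZ = −(-0.620436)(-0.471335)(601.3) − (-0.620436)(0.881954)(552.8) + (0.784257)(-345.1) = -144.00 m.
1° of latitude spans πR/180 = 111195 m, so Δφ = -144.00 / 111195 × 3600 = -4.662″.

Δφ = -4.7″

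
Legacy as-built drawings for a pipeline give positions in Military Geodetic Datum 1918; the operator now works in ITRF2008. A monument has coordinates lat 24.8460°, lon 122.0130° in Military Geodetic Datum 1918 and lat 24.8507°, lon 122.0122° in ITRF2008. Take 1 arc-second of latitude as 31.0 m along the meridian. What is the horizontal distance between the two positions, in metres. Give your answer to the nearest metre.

Δφ = 24.8507° − 24.8460° = +0.0047°; Δλ = 122.0122° − 122.0130° = -0.0008°.
1° of latitude = 3600 × 31.00 = 111600 m.
ΔN = Δφ × 111600 = 524.5 m; ΔE = Δλ × 111600 × cos(24.8460°) = -0.0008 × 111600 × 0.907440 = -81.0 m.
Distance = √(ΔE² + ΔN²) = √((-81.0)² + 524.5²) = 530.7 m.

531 m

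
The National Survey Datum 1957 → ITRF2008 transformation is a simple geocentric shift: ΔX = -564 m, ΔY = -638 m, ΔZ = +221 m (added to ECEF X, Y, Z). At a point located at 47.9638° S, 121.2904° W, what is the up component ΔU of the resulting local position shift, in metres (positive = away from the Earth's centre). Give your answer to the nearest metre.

The local up (radial) axis is (cos φ cos λ, cos φ sin λ, sin φ), giving ΔU = 196.145 + 365.066 − 164.142 = 397.07 m.

ΔU = 397 m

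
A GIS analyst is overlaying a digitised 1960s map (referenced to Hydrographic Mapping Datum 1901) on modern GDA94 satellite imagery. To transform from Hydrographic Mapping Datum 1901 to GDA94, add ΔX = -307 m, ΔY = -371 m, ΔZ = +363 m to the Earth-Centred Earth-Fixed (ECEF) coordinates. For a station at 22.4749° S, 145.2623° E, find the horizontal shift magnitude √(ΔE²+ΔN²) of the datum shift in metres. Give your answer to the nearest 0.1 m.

594.5 m

At φ = -22.4749°, λ = 145.2623°: sin φ = -0.382279, cos φ = 0.924047, sin λ = 0.569820, cos λ = -0.821769.
ΔE = −sin λ·ΔX + cos λ·ΔY = −(0.569820)·(-307) + (-0.821769)·(-371) = 479.81 m.
ΔN = −sin φ cos λ·ΔX − sin φ sin λ·ΔY + cos φ·ΔZ = −(-0.382279)(-0.821769)(-307) − (-0.382279)(0.569820)(-371) + (0.924047)(363) = 351.06 m.
Horizontal magnitude = √(ΔE² + ΔN²) = √(479.81² + 351.06²) = 594.52 m.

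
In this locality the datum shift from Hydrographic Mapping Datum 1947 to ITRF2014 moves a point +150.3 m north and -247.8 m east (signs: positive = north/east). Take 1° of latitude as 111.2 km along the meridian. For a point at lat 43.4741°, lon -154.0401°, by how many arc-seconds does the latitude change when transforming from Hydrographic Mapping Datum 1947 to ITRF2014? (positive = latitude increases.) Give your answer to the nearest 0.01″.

Δφ = 4.87″

1° of latitude = 111.2 km, so Δφ = 150.3 / 111200 = 0.0013516° = 4.866″.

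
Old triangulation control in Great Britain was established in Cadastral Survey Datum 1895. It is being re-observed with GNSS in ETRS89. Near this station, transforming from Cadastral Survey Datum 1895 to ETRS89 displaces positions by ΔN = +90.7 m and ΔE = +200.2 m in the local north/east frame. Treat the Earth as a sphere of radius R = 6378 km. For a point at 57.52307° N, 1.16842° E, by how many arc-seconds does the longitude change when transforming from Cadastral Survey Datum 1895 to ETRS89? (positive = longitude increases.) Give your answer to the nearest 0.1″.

At latitude 57.52307°, cos φ = 0.536960.
One radian of longitude at latitude φ spans R cos φ, so Δλ = ΔE / (R cos φ) = 200.2 / (6378000 × 0.536960) = 5.8457e-05 rad = 12.058″.

Δλ = 12.1″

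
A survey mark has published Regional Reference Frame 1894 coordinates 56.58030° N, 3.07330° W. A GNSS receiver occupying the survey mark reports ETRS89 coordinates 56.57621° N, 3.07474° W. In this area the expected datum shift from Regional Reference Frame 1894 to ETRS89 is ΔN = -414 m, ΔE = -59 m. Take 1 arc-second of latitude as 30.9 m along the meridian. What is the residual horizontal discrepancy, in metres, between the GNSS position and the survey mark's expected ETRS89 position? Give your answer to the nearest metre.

50 m

Observed coordinate differences: Δφ = -0.00409°, Δλ = -0.00144°.
Converting to metres (1° lat = 111240 m, cos φ = 0.550768): observed ΔN = -455.0 m, observed ΔE = -88.2 m.
Subtracting the expected shift leaves a residual of -455.0 − (-414) = -41.0 m north and -88.2 − (-59) = -29.2 m east.
Residual distance = √((-41.0)² + (-29.2)²) = 50.3 m.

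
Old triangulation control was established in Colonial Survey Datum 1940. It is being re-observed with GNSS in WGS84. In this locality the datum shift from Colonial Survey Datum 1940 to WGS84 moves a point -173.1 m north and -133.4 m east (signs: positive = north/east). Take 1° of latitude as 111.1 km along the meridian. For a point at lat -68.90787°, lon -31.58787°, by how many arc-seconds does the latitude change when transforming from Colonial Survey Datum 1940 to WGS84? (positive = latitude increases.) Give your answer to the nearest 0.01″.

1° of latitude = 111.1 km, so Δφ = -173.1 / 111100 = -0.0015581° = -5.609″.

Δφ = -5.61″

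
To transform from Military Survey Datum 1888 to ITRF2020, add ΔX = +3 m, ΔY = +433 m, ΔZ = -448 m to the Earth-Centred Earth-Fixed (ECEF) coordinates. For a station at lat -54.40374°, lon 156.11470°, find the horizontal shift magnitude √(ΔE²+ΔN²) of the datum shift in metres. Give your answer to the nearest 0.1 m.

415.0 m

The local east axis at (φ, λ) is (−sin λ, cos λ, 0), so ΔE = −sin(156.11470°)·3 + cos(156.11470°)·433 = -397.13 m.
The local north axis is (−sin φ cos λ, −sin φ sin λ, cos φ), giving ΔN = -2.230 + 142.563 − 260.767 = -120.43 m.
Horizontal magnitude = √(ΔE² + ΔN²) = √((-397.13)² + (-120.43)²) = 414.99 m.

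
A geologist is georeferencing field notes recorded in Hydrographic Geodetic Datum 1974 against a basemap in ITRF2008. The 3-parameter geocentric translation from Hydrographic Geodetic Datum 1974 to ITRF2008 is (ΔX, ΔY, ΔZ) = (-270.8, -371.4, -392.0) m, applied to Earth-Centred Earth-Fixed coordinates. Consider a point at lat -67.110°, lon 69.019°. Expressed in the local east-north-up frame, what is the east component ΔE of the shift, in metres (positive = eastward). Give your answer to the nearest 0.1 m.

At φ = -67.110°, λ = 69.019°: sin φ = -0.921253, cos φ = 0.388963, sin λ = 0.933699, cos λ = 0.358058.
ΔE = −sin λ·ΔX + cos λ·ΔY = −(0.933699)·(-270.8) + (0.358058)·(-371.4) = 119.86 m.

ΔE = 119.9 m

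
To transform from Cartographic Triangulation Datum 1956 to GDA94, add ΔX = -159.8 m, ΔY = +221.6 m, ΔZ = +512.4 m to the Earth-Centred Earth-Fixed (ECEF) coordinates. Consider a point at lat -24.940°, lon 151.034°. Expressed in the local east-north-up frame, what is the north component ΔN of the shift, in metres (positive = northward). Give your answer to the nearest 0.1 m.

ΔN = 568.8 m

The local north axis is (−sin φ cos λ, −sin φ sin λ, cos φ), giving ΔN = 58.954 + 45.253 + 464.619 = 568.83 m.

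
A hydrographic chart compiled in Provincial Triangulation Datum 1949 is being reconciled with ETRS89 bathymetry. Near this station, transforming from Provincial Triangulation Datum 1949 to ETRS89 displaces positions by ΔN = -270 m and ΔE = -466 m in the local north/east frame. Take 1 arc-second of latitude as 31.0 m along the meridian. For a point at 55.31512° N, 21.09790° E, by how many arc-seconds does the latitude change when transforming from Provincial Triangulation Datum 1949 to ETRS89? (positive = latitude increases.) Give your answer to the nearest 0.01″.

Δφ = -8.71″

1″ of latitude = 31.00 m, so Δφ = -270.0 / 31.00 = -8.710″.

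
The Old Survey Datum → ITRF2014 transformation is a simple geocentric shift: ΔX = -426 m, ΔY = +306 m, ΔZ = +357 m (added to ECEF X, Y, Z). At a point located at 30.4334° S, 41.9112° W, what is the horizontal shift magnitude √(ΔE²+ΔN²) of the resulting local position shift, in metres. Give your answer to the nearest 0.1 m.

At φ = -30.4334°, λ = -41.9112°: sin φ = -0.506536, cos φ = 0.862219, sin λ = -0.667978, cos λ = 0.744181.
ΔE = −sin λ·ΔX + cos λ·ΔY = −(-0.667978)·(-426) + (0.744181)·(306) = -56.84 m.
ΔN = −sin φ cos λ·ΔX − sin φ sin λ·ΔY + cos φ·ΔZ = −(-0.506536)(0.744181)(-426) − (-0.506536)(-0.667978)(306) + (0.862219)(357) = 43.69 m.
Horizontal magnitude = √(ΔE² + ΔN²) = √((-56.84)² + 43.69²) = 71.69 m.

71.7 m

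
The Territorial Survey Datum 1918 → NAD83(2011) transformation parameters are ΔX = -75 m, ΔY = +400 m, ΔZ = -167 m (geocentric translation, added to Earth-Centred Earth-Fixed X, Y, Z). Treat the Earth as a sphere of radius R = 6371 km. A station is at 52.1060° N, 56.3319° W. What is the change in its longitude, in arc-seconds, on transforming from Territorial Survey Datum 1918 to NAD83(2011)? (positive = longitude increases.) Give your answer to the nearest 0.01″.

Δλ = 8.40″

sin φ = 0.789148, cos φ = 0.614203, sin λ = -0.832263, cos λ = 0.554381.
East component: ΔE = −sin λ·ΔX + cos λ·ΔY = −(-0.832263)(-75) + (0.554381)(400) = 159.33 m.
1° of latitude spans πR/180 = 111195 m; at latitude φ, 1° of longitude spans that × cos φ = 68296.2 m, so Δλ = 159.33 / 68296.2 × 3600 = 8.399″.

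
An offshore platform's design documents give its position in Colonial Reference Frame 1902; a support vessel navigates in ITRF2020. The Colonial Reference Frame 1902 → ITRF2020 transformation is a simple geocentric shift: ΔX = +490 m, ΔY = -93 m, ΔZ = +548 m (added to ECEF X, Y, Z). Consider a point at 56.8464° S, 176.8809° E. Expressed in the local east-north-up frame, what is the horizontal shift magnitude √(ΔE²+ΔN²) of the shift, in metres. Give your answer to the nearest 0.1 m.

132.0 m

At φ = -56.8464°, λ = 176.8809°: sin φ = -0.837207, cos φ = 0.546885, sin λ = 0.054412, cos λ = -0.998519.
ΔE = −sin λ·ΔX + cos λ·ΔY = −(0.054412)·(490) + (-0.998519)·(-93) = 66.20 m.
ΔN = −sin φ cos λ·ΔX − sin φ sin λ·ΔY + cos φ·ΔZ = −(-0.837207)(-0.998519)(490) − (-0.837207)(0.054412)(-93) + (0.546885)(548) = -114.17 m.
Horizontal magnitude = √(ΔE² + ΔN²) = √(66.20² + (-114.17)²) = 131.97 m.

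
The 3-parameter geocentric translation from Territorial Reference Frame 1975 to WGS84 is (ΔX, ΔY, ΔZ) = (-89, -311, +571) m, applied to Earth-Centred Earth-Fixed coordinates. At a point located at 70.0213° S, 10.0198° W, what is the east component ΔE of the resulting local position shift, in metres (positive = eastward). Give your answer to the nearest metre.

At φ = -70.0213°, λ = -10.0198°: sin φ = -0.939820, cos φ = 0.341671, sin λ = -0.173988, cos λ = 0.984748.
ΔE = −sin λ·ΔX + cos λ·ΔY = −(-0.173988)·(-89) + (0.984748)·(-311) = -321.74 m.

ΔE = -322 m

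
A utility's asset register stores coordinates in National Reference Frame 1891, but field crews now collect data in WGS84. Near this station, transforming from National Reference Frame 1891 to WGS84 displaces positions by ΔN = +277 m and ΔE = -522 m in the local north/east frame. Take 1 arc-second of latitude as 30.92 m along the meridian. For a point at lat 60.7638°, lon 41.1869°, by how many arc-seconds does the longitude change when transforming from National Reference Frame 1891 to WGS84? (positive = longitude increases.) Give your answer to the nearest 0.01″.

Δλ = -34.57″

At latitude 60.7638°, cos φ = 0.488411.
1″ of longitude at this latitude = 30.92 × cos φ = 15.1017 m, so Δλ = -522.0 / 15.1017 = -34.566″.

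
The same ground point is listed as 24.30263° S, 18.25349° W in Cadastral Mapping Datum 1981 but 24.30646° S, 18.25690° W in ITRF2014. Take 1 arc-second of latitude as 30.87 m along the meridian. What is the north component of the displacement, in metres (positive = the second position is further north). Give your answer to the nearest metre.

ΔN = -426 m

Δφ = -24.30646° − -24.30263° = -0.00383°; Δλ = -18.25690° − -18.25349° = -0.00341°.
1° of latitude = 3600 × 30.87 = 111132 m.
ΔN = Δφ × 111132 = -425.6 m; ΔE = Δλ × 111132 × cos(-24.30263°) = -0.00341 × 111132 × 0.911384 = -345.4 m.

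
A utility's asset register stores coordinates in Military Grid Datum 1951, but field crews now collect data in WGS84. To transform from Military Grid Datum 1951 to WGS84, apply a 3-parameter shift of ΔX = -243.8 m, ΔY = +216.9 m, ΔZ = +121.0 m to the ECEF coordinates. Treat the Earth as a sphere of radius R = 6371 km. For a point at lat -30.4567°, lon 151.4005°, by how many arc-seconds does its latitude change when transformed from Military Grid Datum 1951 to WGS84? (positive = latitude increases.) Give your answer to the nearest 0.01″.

sin φ = -0.506887, cos φ = 0.862012, sin λ = 0.478684, cos λ = -0.877987.
North component: ΔN = −sin φ cos λ·ΔX − sin φ sin λ·ΔY + cos φ·ΔZ = −(-0.506887)(-0.877987)(-243.8) − (-0.506887)(0.478684)(216.9) + (0.862012)(121.0) = 265.43 m.
1° of latitude spans πR/180 = 111195 m, so Δφ = 265.43 / 111195 × 3600 = 8.594″.

Δφ = 8.59″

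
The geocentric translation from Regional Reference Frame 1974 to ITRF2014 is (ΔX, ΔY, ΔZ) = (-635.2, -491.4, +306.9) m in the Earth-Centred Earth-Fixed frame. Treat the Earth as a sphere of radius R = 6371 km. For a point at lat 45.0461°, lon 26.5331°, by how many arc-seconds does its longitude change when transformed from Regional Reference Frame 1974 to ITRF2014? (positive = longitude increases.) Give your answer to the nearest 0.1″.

sin φ = 0.707675, cos φ = 0.706538, sin λ = 0.446715, cos λ = 0.894676.
East component: ΔE = −sin λ·ΔX + cos λ·ΔY = −(0.446715)(-635.2) + (0.894676)(-491.4) = -155.89 m.
1° of latitude spans πR/180 = 111195 m; at latitude φ, 1° of longitude spans that × cos φ = 78563.4 m, so Δλ = -155.89 / 78563.4 × 3600 = -7.143″.

Δλ = -7.1″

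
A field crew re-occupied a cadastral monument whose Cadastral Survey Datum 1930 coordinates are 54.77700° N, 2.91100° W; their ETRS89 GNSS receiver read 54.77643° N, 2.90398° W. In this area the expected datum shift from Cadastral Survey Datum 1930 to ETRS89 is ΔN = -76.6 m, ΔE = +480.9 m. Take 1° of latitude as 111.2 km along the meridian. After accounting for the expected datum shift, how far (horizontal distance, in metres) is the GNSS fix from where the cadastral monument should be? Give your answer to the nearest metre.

Observed coordinate differences: Δφ = -0.00057°, Δλ = +0.00702°.
Converting to metres (1° lat = 111200 m, cos φ = 0.576760): observed ΔN = -63.4 m, observed ΔE = 450.2 m.
Subtracting the expected shift leaves a residual of -63.4 − (-76.6) = 13.2 m north and 450.2 − (480.9) = -30.7 m east.
Residual distance = √(13.2² + (-30.7)²) = 33.4 m.

33 m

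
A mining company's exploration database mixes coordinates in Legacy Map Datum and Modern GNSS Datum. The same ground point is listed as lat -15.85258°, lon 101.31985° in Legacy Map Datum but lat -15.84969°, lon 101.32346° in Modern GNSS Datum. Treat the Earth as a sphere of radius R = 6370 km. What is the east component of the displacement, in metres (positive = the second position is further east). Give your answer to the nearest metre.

Δφ = -15.84969° − -15.85258° = +0.00289°; Δλ = 101.32346° − 101.31985° = +0.00361°.
1° along a meridian = πR/180 = 111177 m.
ΔN = Δφ × 111177 = 321.3 m; ΔE = Δλ × 111177 × cos(-15.85258°) = +0.00361 × 111177 × 0.961968 = 386.1 m.

ΔE = 386 m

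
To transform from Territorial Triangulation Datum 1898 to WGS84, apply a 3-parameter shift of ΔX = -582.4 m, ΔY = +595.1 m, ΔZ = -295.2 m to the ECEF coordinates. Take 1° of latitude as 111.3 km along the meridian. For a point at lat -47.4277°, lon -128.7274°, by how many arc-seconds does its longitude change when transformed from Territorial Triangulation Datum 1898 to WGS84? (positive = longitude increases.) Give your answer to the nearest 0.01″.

sin φ = -0.736424, cos φ = 0.676520, sin λ = -0.780131, cos λ = -0.625616.
East component: ΔE = −sin λ·ΔX + cos λ·ΔY = −(-0.780131)(-582.4) + (-0.625616)(595.1) = -826.65 m.
1° of latitude spans 111300 m; at latitude φ, 1° of longitude spans that × cos φ = 75296.7 m, so Δλ = -826.65 / 75296.7 × 3600 = -39.523″.

Δλ = -39.52″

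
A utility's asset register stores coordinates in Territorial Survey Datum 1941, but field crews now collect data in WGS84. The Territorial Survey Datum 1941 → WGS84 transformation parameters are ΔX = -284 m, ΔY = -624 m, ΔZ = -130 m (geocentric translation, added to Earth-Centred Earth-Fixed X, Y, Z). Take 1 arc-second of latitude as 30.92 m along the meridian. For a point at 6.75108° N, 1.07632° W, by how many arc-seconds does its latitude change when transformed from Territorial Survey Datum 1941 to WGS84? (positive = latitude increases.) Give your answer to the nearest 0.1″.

Δφ = -3.1″

sin φ = 0.117556, cos φ = 0.993066, sin λ = -0.018784, cos λ = 0.999824.
North component: ΔN = −sin φ cos λ·ΔX − sin φ sin λ·ΔY + cos φ·ΔZ = −(0.117556)(0.999824)(-284) − (0.117556)(-0.018784)(-624) + (0.993066)(-130) = -97.10 m.
1° of latitude spans 3600 × 30.92 = 111312 m, so Δφ = -97.10 / 111312 × 3600 = -3.140″.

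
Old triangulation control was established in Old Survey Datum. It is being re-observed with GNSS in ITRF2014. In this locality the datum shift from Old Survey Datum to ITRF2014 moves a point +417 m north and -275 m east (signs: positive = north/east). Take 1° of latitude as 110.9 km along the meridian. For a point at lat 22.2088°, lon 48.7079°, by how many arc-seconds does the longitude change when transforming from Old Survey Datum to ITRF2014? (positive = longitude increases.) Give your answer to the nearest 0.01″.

Δλ = -9.64″

At latitude 22.2088°, cos φ = 0.925813.
1° of longitude at this latitude = 110.9 × cos φ = 102.67 km, so Δλ = -275.0 / 102672.6 = -0.0026784° = -9.642″.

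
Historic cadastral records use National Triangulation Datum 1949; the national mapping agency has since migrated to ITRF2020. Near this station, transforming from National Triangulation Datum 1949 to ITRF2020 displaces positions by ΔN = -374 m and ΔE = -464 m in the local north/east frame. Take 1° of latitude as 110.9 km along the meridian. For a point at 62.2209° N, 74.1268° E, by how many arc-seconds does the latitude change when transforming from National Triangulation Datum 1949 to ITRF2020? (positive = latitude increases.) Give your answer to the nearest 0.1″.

1° of latitude = 110.9 km, so Δφ = -374.0 / 110900 = -0.0033724° = -12.141″.

Δφ = -12.1″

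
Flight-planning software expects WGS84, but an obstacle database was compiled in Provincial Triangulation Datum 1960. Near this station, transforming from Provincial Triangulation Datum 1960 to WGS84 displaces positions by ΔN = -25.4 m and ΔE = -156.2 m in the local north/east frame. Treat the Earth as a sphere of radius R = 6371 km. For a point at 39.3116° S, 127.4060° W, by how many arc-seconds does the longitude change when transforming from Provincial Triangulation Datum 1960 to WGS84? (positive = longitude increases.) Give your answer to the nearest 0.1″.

Δλ = -6.5″

At latitude -39.3116°, cos φ = 0.773712.
One radian of longitude at latitude φ spans R cos φ, so Δλ = ΔE / (R cos φ) = -156.2 / (6371000 × 0.773712) = -3.1688e-05 rad = -6.536″.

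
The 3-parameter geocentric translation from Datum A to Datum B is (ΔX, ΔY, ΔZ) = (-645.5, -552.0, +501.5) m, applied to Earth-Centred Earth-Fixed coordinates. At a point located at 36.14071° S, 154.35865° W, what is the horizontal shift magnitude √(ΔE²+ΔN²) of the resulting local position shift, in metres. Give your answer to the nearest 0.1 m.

915.5 m

The local east axis at (φ, λ) is (−sin λ, cos λ, 0), so ΔE = −sin(-154.35865°)·(-645.5) + cos(-154.35865°)·(-552.0) = 218.31 m.
The local north axis is (−sin φ cos λ, −sin φ sin λ, cos φ), giving ΔN = 343.206 + 140.879 + 404.997 = 889.08 m.
Horizontal magnitude = √(ΔE² + ΔN²) = √(218.31² + 889.08²) = 915.49 m.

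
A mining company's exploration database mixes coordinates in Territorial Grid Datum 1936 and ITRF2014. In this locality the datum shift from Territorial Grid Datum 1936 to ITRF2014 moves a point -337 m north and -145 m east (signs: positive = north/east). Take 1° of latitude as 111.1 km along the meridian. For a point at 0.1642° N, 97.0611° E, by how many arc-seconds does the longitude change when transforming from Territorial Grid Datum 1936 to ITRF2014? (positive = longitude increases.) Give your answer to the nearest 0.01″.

At latitude 0.1642°, cos φ = 0.999996.
1° of longitude at this latitude = 111.1 × cos φ = 111.10 km, so Δλ = -145.0 / 111099.5 = -0.0013051° = -4.698″.

Δλ = -4.70″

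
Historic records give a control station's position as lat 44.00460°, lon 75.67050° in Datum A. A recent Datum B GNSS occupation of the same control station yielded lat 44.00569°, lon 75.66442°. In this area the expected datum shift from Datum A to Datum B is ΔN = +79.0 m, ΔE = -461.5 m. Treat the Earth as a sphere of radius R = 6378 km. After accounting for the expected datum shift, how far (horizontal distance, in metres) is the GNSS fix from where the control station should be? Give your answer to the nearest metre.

49 m

Observed coordinate differences: Δφ = +0.00109°, Δλ = -0.00608°.
Converting to metres (1° lat = 111317 m, cos φ = 0.719284): observed ΔN = 121.3 m, observed ΔE = -486.8 m.
Subtracting the expected shift leaves a residual of 121.3 − (79.0) = 42.3 m north and -486.8 − (-461.5) = -25.3 m east.
Residual distance = √(42.3² + (-25.3)²) = 49.3 m.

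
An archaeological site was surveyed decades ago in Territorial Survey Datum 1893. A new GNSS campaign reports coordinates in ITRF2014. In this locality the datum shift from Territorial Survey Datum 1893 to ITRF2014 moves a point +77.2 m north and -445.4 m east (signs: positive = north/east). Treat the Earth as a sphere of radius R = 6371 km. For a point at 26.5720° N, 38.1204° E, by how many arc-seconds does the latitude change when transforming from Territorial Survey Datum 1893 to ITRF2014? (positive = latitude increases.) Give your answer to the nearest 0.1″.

On a sphere of radius R, 1 rad of latitude = R, so Δφ = ΔN / R = 77.2 / 6371000 = 1.2117e-05 rad = 2.499″.

Δφ = 2.5″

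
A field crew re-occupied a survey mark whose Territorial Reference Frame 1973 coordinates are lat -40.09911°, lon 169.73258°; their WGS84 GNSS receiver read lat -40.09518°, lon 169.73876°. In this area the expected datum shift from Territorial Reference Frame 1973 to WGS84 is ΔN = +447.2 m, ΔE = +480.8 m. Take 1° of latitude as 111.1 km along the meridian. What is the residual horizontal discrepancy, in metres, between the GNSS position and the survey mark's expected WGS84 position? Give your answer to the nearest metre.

Observed coordinate differences: Δφ = +0.00393°, Δλ = +0.00618°.
Converting to metres (1° lat = 111100 m, cos φ = 0.764931): observed ΔN = 436.6 m, observed ΔE = 525.2 m.
Subtracting the expected shift leaves a residual of 436.6 − (447.2) = -10.6 m north and 525.2 − (480.8) = 44.4 m east.
Residual distance = √((-10.6)² + 44.4²) = 45.6 m.

46 m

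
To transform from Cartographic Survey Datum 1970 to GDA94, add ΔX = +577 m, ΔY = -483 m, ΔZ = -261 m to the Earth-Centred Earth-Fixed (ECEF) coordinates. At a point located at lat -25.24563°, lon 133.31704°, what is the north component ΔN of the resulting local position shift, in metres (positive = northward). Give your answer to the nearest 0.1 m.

ΔN = -554.8 m

At φ = -25.24563°, λ = 133.31704°: sin φ = -0.426500, cos φ = 0.904488, sin λ = 0.727569, cos λ = -0.686035.
ΔN = −sin φ cos λ·ΔX − sin φ sin λ·ΔY + cos φ·ΔZ = −(-0.426500)(-0.686035)(577) − (-0.426500)(0.727569)(-483) + (0.904488)(-261) = -554.78 m.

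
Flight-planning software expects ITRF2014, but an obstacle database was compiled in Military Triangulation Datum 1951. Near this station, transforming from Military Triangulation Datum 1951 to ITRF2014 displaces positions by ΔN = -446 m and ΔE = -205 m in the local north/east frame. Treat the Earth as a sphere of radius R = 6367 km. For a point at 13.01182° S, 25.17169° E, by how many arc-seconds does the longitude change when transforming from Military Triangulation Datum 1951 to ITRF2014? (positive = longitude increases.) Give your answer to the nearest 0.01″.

At latitude -13.01182°, cos φ = 0.974324.
One radian of longitude at latitude φ spans R cos φ, so Δλ = ΔE / (R cos φ) = -205.0 / (6367000 × 0.974324) = -3.3046e-05 rad = -6.816″.

Δλ = -6.82″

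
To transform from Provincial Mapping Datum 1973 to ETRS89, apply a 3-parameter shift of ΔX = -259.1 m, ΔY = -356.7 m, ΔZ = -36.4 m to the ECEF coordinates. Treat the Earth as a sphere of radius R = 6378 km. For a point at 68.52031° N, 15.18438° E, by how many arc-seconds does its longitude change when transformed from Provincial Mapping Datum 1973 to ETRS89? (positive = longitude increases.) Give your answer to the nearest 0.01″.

Δλ = -24.41″

sin φ = 0.930547, cos φ = 0.366171, sin λ = 0.261926, cos λ = 0.965088.
East component: ΔE = −sin λ·ΔX + cos λ·ΔY = −(0.261926)(-259.1) + (0.965088)(-356.7) = -276.38 m.
1° of latitude spans πR/180 = 111317 m; at latitude φ, 1° of longitude spans that × cos φ = 40761.1 m, so Δλ = -276.38 / 40761.1 × 3600 = -24.410″.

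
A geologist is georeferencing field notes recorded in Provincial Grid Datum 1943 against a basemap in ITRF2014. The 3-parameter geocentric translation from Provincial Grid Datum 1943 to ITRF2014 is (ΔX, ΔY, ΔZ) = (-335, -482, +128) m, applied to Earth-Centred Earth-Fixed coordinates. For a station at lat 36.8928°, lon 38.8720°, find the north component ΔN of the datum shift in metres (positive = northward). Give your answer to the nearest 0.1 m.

At φ = 36.8928°, λ = 38.8720°: sin φ = 0.600320, cos φ = 0.799760, sin λ = 0.627583, cos λ = 0.778550.
ΔN = −sin φ cos λ·ΔX − sin φ sin λ·ΔY + cos φ·ΔZ = −(0.600320)(0.778550)(-335) − (0.600320)(0.627583)(-482) + (0.799760)(128) = 440.53 m.

ΔN = 440.5 m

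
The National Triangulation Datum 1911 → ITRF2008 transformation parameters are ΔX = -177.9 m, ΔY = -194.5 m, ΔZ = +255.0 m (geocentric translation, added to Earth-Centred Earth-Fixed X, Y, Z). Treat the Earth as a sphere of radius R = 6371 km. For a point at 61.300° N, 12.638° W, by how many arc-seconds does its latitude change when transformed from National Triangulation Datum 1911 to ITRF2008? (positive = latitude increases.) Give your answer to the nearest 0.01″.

sin φ = 0.877146, cos φ = 0.480223, sin λ = -0.218790, cos λ = 0.975772.
North component: ΔN = −sin φ cos λ·ΔX − sin φ sin λ·ΔY + cos φ·ΔZ = −(0.877146)(0.975772)(-177.9) − (0.877146)(-0.218790)(-194.5) + (0.480223)(255.0) = 237.39 m.
1° of latitude spans πR/180 = 111195 m, so Δφ = 237.39 / 111195 × 3600 = 7.686″.

Δφ = 7.69″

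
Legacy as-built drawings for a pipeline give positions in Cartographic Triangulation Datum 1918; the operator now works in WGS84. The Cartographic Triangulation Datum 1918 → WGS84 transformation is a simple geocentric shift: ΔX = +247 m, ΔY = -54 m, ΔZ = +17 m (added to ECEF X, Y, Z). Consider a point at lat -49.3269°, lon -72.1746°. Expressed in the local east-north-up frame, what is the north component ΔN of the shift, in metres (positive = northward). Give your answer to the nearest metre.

At φ = -49.3269°, λ = -72.1746°: sin φ = -0.758440, cos φ = 0.651742, sin λ = -0.951994, cos λ = 0.306117.
ΔN = −sin φ cos λ·ΔX − sin φ sin λ·ΔY + cos φ·ΔZ = −(-0.758440)(0.306117)(247) − (-0.758440)(-0.951994)(-54) + (0.651742)(17) = 107.42 m.

ΔN = 107 m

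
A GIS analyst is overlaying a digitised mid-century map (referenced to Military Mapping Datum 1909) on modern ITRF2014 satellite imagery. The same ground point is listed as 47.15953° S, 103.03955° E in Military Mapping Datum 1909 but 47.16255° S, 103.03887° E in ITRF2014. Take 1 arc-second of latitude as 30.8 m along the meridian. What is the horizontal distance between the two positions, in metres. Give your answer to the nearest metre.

Δφ = -47.16255° − -47.15953° = -0.00302°; Δλ = 103.03887° − 103.03955° = -0.00068°.
1° of latitude = 3600 × 30.80 = 110880 m.
ΔN = Δφ × 110880 = -334.9 m; ΔE = Δλ × 110880 × cos(-47.15953°) = -0.00068 × 110880 × 0.679959 = -51.3 m.
Distance = √(ΔE² + ΔN²) = √((-51.3)² + (-334.9)²) = 338.8 m.

339 m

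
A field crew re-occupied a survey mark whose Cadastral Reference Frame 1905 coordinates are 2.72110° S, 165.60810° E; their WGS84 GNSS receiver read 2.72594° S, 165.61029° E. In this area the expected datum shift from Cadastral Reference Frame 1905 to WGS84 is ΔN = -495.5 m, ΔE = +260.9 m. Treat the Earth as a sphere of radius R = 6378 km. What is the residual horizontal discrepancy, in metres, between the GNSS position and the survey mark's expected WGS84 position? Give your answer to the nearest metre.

47 m

Observed coordinate differences: Δφ = -0.00484°, Δλ = +0.00219°.
Converting to metres (1° lat = 111317 m, cos φ = 0.998872): observed ΔN = -538.8 m, observed ΔE = 243.5 m.
Subtracting the expected shift leaves a residual of -538.8 − (-495.5) = -43.3 m north and 243.5 − (260.9) = -17.4 m east.
Residual distance = √((-43.3)² + (-17.4)²) = 46.6 m.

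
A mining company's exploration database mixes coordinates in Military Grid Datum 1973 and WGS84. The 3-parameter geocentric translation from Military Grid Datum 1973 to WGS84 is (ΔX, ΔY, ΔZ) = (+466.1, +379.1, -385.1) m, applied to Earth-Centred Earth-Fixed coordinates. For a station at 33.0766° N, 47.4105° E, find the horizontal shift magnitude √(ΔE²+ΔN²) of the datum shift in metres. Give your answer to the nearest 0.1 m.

652.9 m

At φ = 33.0766°, λ = 47.4105°: sin φ = 0.545760, cos φ = 0.837942, sin λ = 0.736221, cos λ = 0.676741.
ΔE = −sin λ·ΔX + cos λ·ΔY = −(0.736221)·(466.1) + (0.676741)·(379.1) = -86.60 m.
ΔN = −sin φ cos λ·ΔX − sin φ sin λ·ΔY + cos φ·ΔZ = −(0.545760)(0.676741)(466.1) − (0.545760)(0.736221)(379.1) + (0.837942)(-385.1) = -647.16 m.
Horizontal magnitude = √(ΔE² + ΔN²) = √((-86.60)² + (-647.16)²) = 652.93 m.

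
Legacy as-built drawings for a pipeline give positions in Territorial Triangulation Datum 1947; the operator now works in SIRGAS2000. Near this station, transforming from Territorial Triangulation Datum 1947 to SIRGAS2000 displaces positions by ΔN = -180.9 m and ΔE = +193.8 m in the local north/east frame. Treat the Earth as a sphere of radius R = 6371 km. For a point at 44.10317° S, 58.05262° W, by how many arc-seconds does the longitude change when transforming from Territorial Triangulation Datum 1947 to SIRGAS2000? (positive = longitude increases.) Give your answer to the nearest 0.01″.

Δλ = 8.74″

At latitude -44.10317°, cos φ = 0.718088.
One radian of longitude at latitude φ spans R cos φ, so Δλ = ΔE / (R cos φ) = 193.8 / (6371000 × 0.718088) = 4.2361e-05 rad = 8.738″.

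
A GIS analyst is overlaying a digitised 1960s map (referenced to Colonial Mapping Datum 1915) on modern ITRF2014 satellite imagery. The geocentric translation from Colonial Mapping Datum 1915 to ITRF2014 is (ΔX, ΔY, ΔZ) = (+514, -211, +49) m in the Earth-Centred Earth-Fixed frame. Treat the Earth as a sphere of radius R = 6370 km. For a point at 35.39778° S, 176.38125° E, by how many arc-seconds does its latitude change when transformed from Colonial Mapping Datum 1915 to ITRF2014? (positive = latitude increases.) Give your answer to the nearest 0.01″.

sin φ = -0.579250, cos φ = 0.815150, sin λ = 0.063117, cos λ = -0.998006.
North component: ΔN = −sin φ cos λ·ΔX − sin φ sin λ·ΔY + cos φ·ΔZ = −(-0.579250)(-0.998006)(514) − (-0.579250)(0.063117)(-211) + (0.815150)(49) = -264.91 m.
1° of latitude spans πR/180 = 111177 m, so Δφ = -264.91 / 111177 × 3600 = -8.578″.

Δφ = -8.58″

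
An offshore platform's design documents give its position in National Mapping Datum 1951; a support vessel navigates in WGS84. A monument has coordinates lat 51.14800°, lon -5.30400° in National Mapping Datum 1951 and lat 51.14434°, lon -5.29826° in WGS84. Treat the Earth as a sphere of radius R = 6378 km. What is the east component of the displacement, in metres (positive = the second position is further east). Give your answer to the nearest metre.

ΔE = 401 m

Δφ = 51.14434° − 51.14800° = -0.00366°; Δλ = -5.29826° − -5.30400° = +0.00574°.
1° along a meridian = πR/180 = 111317 m.
ΔN = Δφ × 111317 = -407.4 m; ΔE = Δλ × 111317 × cos(51.14800°) = +0.00574 × 111317 × 0.627311 = 400.8 m.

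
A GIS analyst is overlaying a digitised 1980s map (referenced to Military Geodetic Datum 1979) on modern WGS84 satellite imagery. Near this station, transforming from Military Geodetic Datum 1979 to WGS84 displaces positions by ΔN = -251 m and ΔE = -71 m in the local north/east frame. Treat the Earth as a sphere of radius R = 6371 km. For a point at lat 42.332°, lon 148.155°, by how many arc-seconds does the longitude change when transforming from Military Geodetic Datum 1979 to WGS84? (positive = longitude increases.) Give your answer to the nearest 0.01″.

Δλ = -3.11″

At latitude 42.332°, cos φ = 0.739255.
One radian of longitude at latitude φ spans R cos φ, so Δλ = ΔE / (R cos φ) = -71.0 / (6371000 × 0.739255) = -1.5075e-05 rad = -3.109″.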